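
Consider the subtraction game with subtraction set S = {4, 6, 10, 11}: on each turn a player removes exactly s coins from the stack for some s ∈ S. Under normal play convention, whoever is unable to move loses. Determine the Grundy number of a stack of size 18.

n :  0  1  2  3  4  5  6  7  8  9 10 11 12 13 14 15 16 17 18
G :  0  0  0  0  1  1  1  1  2  2  2  2  3  3  3  0  0  0  0

0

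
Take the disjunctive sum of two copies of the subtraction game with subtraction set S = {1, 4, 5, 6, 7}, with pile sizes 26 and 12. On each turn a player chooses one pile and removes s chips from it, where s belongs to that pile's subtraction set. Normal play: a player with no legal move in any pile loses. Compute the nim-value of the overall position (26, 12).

2

All piles use S = {1, 4, 5, 6, 7}:
G(0) = 0
G(1) = mex{0} = 1
G(2) = mex{1} = 0
G(3) = mex{0} = 1
G(4) = mex{1,0} = 2
G(5) = mex{2,1,0} = 3
G(6) = mex{3,0,1,0} = 2
G(7) = mex{2,1,0,1,0} = 3
G(8) = mex{3,2,1,0,1} = 4
G(9) = mex{4,3,2,1,0} = 5
G(10) = mex{5,2,3,2,1} = 0
G(11) = mex{0,3,2,3,2} = 1
G(12) = mex{1,4,3,2,3} = 0
G(13) = mex{0,5,4,3,2} = 1
G(14) = mex{1,0,5,4,3} = 2
G(15) = mex{2,1,0,5,4} = 3
G(16) = mex{3,0,1,0,5} = 2
G(17) = mex{2,1,0,1,0} = 3
G(18) = mex{3,2,1,0,1} = 4
G(19) = mex{4,3,2,1,0} = 5
G(20) = mex{5,2,3,2,1} = 0
G(21) = mex{0,3,2,3,2} = 1
G(22) = mex{1,4,3,2,3} = 0
G(23) = mex{0,5,4,3,2} = 1
G(24) = mex{1,0,5,4,3} = 2
G(25) = mex{2,1,0,5,4} = 3
G(26) = mex{3,0,1,0,5} = 2
Pile A: G(26) = 2.
Pile B: G(12) = 0.
Combined Grundy value = 2 ⊕ 0 = 2.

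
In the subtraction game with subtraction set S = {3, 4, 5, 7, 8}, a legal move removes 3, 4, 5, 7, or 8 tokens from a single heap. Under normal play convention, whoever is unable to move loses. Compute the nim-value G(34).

0

n :  0  1  2  3  4  5  6  7  8  9 10 11 12 13 14 15 16 17 18 19 20 21 22 23 24 25 26 27 28 29 30 31 32 33 34
G :  0  0  0  1  1  1  2  2  2  3  3  0  0  0  1  1  1  2  2  2  3  3  0  0  0  1  1  1  2  2  2  3  3  0  0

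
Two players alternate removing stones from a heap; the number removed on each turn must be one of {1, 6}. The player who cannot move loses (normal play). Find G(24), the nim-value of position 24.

1

G(0) = 0
G(1) = mex{0} = 1
G(2) = mex{1} = 0
G(3) = mex{0} = 1
G(4) = mex{1} = 0
G(5) = mex{0} = 1
G(6) = mex{1,0} = 2
G(7) = mex{2,1} = 0
G(8) = mex{0,0} = 1
G(9) = mex{1,1} = 0
G(10) = mex{0,0} = 1
G(11) = mex{1,1} = 0
G(12) = mex{0,2} = 1
G(13) = mex{1,0} = 2
G(14) = mex{2,1} = 0
G(15) = mex{0,0} = 1
G(16) = mex{1,1} = 0
G(17) = mex{0,0} = 1
G(18) = mex{1,1} = 0
G(19) = mex{0,2} = 1
G(20) = mex{1,0} = 2
G(21) = mex{2,1} = 0
G(22) = mex{0,0} = 1
G(23) = mex{1,1} = 0
G(24) = mex{0,0} = 1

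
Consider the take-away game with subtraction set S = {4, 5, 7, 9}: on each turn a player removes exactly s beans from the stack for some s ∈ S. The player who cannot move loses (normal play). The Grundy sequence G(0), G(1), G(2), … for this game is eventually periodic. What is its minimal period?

13

n :  0  1  2  3  4  5  6  7  8  9 10 11 12 13 14 15 16 17 18 19 20 21 22 23 24 25 26 27
G :  0  0  0  0  1  1  1  1  2  2  2  2  3  0  0  0  0  1  1  1  1  2  2  2  2  3  0  0
G(n+13) = G(n) holds for n = 0,…,8 (a full window of length max(S) = 9), so the sequence is purely periodic with period 13.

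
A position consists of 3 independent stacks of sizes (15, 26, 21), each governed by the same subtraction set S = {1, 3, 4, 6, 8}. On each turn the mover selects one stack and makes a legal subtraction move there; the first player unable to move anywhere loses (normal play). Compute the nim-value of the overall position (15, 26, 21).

All stacks use S = {1, 3, 4, 6, 8}:
n :  0  1  2  3  4  5  6  7  8  9 10 11 12 13 14 15 16 17 18 19 20 21 22 23 24 25 26
G :  0  1  0  1  2  3  2  0  1  0  1  2  3  2  0  1  0  1  2  3  2  0  1  0  1  2  3
Stack A: G(15) = 1.
Stack B: G(26) = 3.
Stack C: G(21) = 0.
Combined Grundy value = 1 ⊕ 3 ⊕ 0 = 2.

2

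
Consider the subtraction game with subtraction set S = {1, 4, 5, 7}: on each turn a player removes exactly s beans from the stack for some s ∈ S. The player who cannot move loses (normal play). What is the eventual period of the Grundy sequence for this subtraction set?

8

n :  0  1  2  3  4  5  6  7  8  9 10 11 12 13 14 15 16 17
G :  0  1  0  1  2  3  2  3  0  1  0  1  2  3  2  3  0  1
G(n+8) = G(n) holds for n = 0,…,6 (a full window of length max(S) = 7), so the sequence is purely periodic with period 8.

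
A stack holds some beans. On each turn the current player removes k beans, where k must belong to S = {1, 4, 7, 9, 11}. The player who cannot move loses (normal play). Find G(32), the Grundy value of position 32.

n :  0  1  2  3  4  5  6  7  8  9 10 11 12 13 14 15 16 17 18 19 20 21 22 23 24 25 26 27 28 29 30 31 32
G :  0  1  0  1  2  0  1  2  0  1  0  1  2  3  4  3  4  2  0  1  0  1  2  0  1  2  0  1  0  1  2  3  4

4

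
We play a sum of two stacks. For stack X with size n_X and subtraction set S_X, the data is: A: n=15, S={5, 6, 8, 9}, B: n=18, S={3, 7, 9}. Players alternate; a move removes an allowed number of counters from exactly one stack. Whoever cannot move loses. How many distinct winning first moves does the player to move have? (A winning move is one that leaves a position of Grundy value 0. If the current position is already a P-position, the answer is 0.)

0

Stack A, S = {5, 6, 8, 9}:
G(0) = 0
G(1) = mex{} = 0
G(2) = mex{} = 0
G(3) = mex{} = 0
G(4) = mex{} = 0
G(5) = mex{0} = 1
G(6) = mex{0,0} = 1
G(7) = mex{0,0} = 1
G(8) = mex{0,0,0} = 1
G(9) = mex{0,0,0,0} = 1
G(10) = mex{1,0,0,0} = 2
G(11) = mex{1,1,0,0} = 2
G(12) = mex{1,1,0,0} = 2
G(13) = mex{1,1,1,0} = 2
G(14) = mex{1,1,1,1} = 0
G(15) = mex{2,1,1,1} = 0
G_A(15) = 0.
Stack B, S = {3, 7, 9}:
n :  0  1  2  3  4  5  6  7  8  9 10 11 12 13 14 15 16 17 18
G :  0  0  0  1  1  1  0  2  2  1  3  3  0  2  0  1  0  1  0
G_B(18) = 0.
Combined Grundy value = 0 ⊕ 0 = 0.
A winning move leaves total XOR = 0, i.e. changes one component's Grundy value g to g ⊕ X where X is the current total.
Stack A: target g' = 0⊕0 = 0, but every legal move changes the Grundy value (mex property), so 0 moves.
Stack B: target g' = 0⊕0 = 0, but every legal move changes the Grundy value (mex property), so 0 moves.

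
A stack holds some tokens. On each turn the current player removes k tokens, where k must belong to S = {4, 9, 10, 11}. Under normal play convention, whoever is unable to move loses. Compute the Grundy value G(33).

G(0) = 0
G(1) = mex{} = 0
G(2) = mex{} = 0
G(3) = mex{} = 0
G(4) = mex{0} = 1
G(5) = mex{0} = 1
G(6) = mex{0} = 1
G(7) = mex{0} = 1
G(8) = mex{1} = 0
G(9) = mex{1,0} = 2
G(10) = mex{1,0,0} = 2
G(11) = mex{1,0,0,0} = 2
G(12) = mex{0,0,0,0} = 1
G(13) = mex{2,1,0,0} = 3
G(14) = mex{2,1,1,0} = 3
G(15) = mex{2,1,1,1} = 0
G(16) = mex{1,1,1,1} = 0
G(17) = mex{3,0,1,1} = 2
G(18) = mex{3,2,0,1} = 4
G(19) = mex{0,2,2,0} = 1
G(20) = mex{0,2,2,2} = 1
G(21) = mex{2,1,2,2} = 0
G(22) = mex{4,3,1,2} = 0
G(23) = mex{1,3,3,1} = 0
G(24) = mex{1,0,3,3} = 2
G(25) = mex{0,0,0,3} = 1
G(26) = mex{0,2,0,0} = 1
G(27) = mex{0,4,2,0} = 1
G(28) = mex{2,1,4,2} = 0
G(29) = mex{1,1,1,4} = 0
G(30) = mex{1,0,1,1} = 2
G(31) = mex{1,0,0,1} = 2
G(32) = mex{0,0,0,0} = 1
G(33) = mex{0,2,0,0} = 1

1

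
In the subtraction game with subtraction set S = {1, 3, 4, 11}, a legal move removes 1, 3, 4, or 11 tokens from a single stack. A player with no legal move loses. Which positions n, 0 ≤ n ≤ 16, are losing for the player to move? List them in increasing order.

G(0) = 0
G(1) = mex{0} = 1
G(2) = mex{1} = 0
G(3) = mex{0,0} = 1
G(4) = mex{1,1,0} = 2
G(5) = mex{2,0,1} = 3
G(6) = mex{3,1,0} = 2
G(7) = mex{2,2,1} = 0
G(8) = mex{0,3,2} = 1
G(9) = mex{1,2,3} = 0
G(10) = mex{0,0,2} = 1
G(11) = mex{1,1,0,0} = 2
G(12) = mex{2,0,1,1} = 3
G(13) = mex{3,1,0,0} = 2
G(14) = mex{2,2,1,1} = 0
G(15) = mex{0,3,2,2} = 1
G(16) = mex{1,2,3,3} = 0
P-positions are exactly the n with G(n) = 0.

0, 2, 7, 9, 14, 16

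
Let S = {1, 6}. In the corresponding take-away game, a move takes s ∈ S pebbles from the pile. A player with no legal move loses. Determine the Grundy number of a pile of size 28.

0

G(0) = 0
G(1) = mex{0} = 1
G(2) = mex{1} = 0
G(3) = mex{0} = 1
G(4) = mex{1} = 0
G(5) = mex{0} = 1
G(6) = mex{1,0} = 2
G(7) = mex{2,1} = 0
G(8) = mex{0,0} = 1
G(9) = mex{1,1} = 0
G(10) = mex{0,0} = 1
G(11) = mex{1,1} = 0
G(12) = mex{0,2} = 1
G(13) = mex{1,0} = 2
G(14) = mex{2,1} = 0
G(15) = mex{0,0} = 1
G(16) = mex{1,1} = 0
G(17) = mex{0,0} = 1
G(18) = mex{1,1} = 0
G(19) = mex{0,2} = 1
G(20) = mex{1,0} = 2
G(21) = mex{2,1} = 0
G(22) = mex{0,0} = 1
G(23) = mex{1,1} = 0
G(24) = mex{0,0} = 1
G(25) = mex{1,1} = 0
G(26) = mex{0,2} = 1
G(27) = mex{1,0} = 2
G(28) = mex{2,1} = 0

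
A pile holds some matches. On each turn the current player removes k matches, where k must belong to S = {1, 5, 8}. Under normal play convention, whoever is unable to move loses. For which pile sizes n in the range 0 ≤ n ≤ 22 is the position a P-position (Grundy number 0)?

n :  0  1  2  3  4  5  6  7  8  9 10 11 12 13 14 15 16 17 18 19 20 21 22
G :  0  1  0  1  0  1  0  1  2  3  2  3  2  0  1  0  1  0  1  0  1  2  3
P-positions are exactly the n with G(n) = 0.

0, 2, 4, 6, 13, 15, 17, 19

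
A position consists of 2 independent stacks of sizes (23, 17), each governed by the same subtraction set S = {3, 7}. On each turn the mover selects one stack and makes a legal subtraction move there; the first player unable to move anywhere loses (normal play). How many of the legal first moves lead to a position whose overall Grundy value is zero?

1

All stacks use S = {3, 7}:
G(0) = 0
G(1) = mex{} = 0
G(2) = mex{} = 0
G(3) = mex{0} = 1
G(4) = mex{0} = 1
G(5) = mex{0} = 1
G(6) = mex{1} = 0
G(7) = mex{1,0} = 2
G(8) = mex{1,0} = 2
G(9) = mex{0,0} = 1
G(10) = mex{2,1} = 0
G(11) = mex{2,1} = 0
G(12) = mex{1,1} = 0
G(13) = mex{0,0} = 1
G(14) = mex{0,2} = 1
G(15) = mex{0,2} = 1
G(16) = mex{1,1} = 0
G(17) = mex{1,0} = 2
G(18) = mex{1,0} = 2
G(19) = mex{0,0} = 1
G(20) = mex{2,1} = 0
G(21) = mex{2,1} = 0
G(22) = mex{1,1} = 0
G(23) = mex{0,0} = 1
Stack A: G(23) = 1.
Stack B: G(17) = 2.
Combined Grundy value = 1 ⊕ 2 = 3.
A winning move leaves total XOR = 0, i.e. changes one component's Grundy value g to g ⊕ X where X is the current total.
Stack A: need g' = 1⊕3 = 2. Options: 23−3→G=0, 23−7→G=0. Hits: 0.
Stack B: need g' = 2⊕3 = 1. Options: 17−3→G=1, 17−7→G=0. Hits: 1.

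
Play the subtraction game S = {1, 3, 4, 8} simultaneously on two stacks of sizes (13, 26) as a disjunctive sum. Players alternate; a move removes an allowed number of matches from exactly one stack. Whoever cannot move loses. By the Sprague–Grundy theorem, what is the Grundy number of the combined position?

All stacks use S = {1, 3, 4, 8}:
G(0) = 0
G(1) = mex{0} = 1
G(2) = mex{1} = 0
G(3) = mex{0,0} = 1
G(4) = mex{1,1,0} = 2
G(5) = mex{2,0,1} = 3
G(6) = mex{3,1,0} = 2
G(7) = mex{2,2,1} = 0
G(8) = mex{0,3,2,0} = 1
G(9) = mex{1,2,3,1} = 0
G(10) = mex{0,0,2,0} = 1
G(11) = mex{1,1,0,1} = 2
G(12) = mex{2,0,1,2} = 3
G(13) = mex{3,1,0,3} = 2
G(14) = mex{2,2,1,2} = 0
G(15) = mex{0,3,2,0} = 1
G(16) = mex{1,2,3,1} = 0
G(17) = mex{0,0,2,0} = 1
G(18) = mex{1,1,0,1} = 2
G(19) = mex{2,0,1,2} = 3
G(20) = mex{3,1,0,3} = 2
G(21) = mex{2,2,1,2} = 0
G(22) = mex{0,3,2,0} = 1
G(23) = mex{1,2,3,1} = 0
G(24) = mex{0,0,2,0} = 1
G(25) = mex{1,1,0,1} = 2
G(26) = mex{2,0,1,2} = 3
Stack A: G(13) = 2.
Stack B: G(26) = 3.
Combined Grundy value = 2 ⊕ 3 = 1.

1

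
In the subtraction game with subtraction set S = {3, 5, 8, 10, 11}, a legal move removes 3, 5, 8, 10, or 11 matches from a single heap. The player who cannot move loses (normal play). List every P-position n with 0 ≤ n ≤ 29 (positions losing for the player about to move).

0, 1, 2, 14, 15, 16, 28, 29

G(0) = 0
G(1) = mex{} = 0
G(2) = mex{} = 0
G(3) = mex{0} = 1
G(4) = mex{0} = 1
G(5) = mex{0,0} = 1
G(6) = mex{1,0} = 2
G(7) = mex{1,0} = 2
G(8) = mex{1,1,0} = 2
G(9) = mex{2,1,0} = 3
G(10) = mex{2,1,0,0} = 3
G(11) = mex{2,2,1,0,0} = 3
G(12) = mex{3,2,1,0,0} = 4
G(13) = mex{3,2,1,1,0} = 4
G(14) = mex{3,3,2,1,1} = 0
G(15) = mex{4,3,2,1,1} = 0
G(16) = mex{4,3,2,2,1} = 0
G(17) = mex{0,4,3,2,2} = 1
G(18) = mex{0,4,3,2,2} = 1
G(19) = mex{0,0,3,3,2} = 1
G(20) = mex{1,0,4,3,3} = 2
G(21) = mex{1,0,4,3,3} = 2
G(22) = mex{1,1,0,4,3} = 2
G(23) = mex{2,1,0,4,4} = 3
G(24) = mex{2,1,0,0,4} = 3
G(25) = mex{2,2,1,0,0} = 3
G(26) = mex{3,2,1,0,0} = 4
G(27) = mex{3,2,1,1,0} = 4
G(28) = mex{3,3,2,1,1} = 0
G(29) = mex{4,3,2,1,1} = 0
P-positions are exactly the n with G(n) = 0.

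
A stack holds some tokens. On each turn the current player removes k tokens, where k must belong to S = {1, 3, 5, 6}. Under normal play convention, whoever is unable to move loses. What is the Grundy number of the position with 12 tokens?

n :  0  1  2  3  4  5  6  7  8  9 10 11 12
G :  0  1  0  1  0  1  2  3  2  3  2  0  1

1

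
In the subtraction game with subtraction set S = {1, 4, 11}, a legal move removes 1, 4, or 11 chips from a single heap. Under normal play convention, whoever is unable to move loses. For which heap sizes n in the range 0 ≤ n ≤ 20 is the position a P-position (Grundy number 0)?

0, 2, 5, 7, 10, 12, 15, 17, 20

G(0) = 0
G(1) = mex{0} = 1
G(2) = mex{1} = 0
G(3) = mex{0} = 1
G(4) = mex{1,0} = 2
G(5) = mex{2,1} = 0
G(6) = mex{0,0} = 1
G(7) = mex{1,1} = 0
G(8) = mex{0,2} = 1
G(9) = mex{1,0} = 2
G(10) = mex{2,1} = 0
G(11) = mex{0,0,0} = 1
G(12) = mex{1,1,1} = 0
G(13) = mex{0,2,0} = 1
G(14) = mex{1,0,1} = 2
G(15) = mex{2,1,2} = 0
G(16) = mex{0,0,0} = 1
G(17) = mex{1,1,1} = 0
G(18) = mex{0,2,0} = 1
G(19) = mex{1,0,1} = 2
G(20) = mex{2,1,2} = 0
P-positions are exactly the n with G(n) = 0.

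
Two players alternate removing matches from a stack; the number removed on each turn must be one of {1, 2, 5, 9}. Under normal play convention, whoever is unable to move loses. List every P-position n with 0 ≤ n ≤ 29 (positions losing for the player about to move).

n :  0  1  2  3  4  5  6  7  8  9 10 11 12 13 14 15 16 17 18 19 20 21 22 23 24 25 26 27 28 29
G :  0  1  2  0  1  2  0  1  2  3  0  1  2  0  1  2  0  1  2  3  0  1  2  0  1  2  0  1  2  3
P-positions are exactly the n with G(n) = 0.

0, 3, 6, 10, 13, 16, 20, 23, 26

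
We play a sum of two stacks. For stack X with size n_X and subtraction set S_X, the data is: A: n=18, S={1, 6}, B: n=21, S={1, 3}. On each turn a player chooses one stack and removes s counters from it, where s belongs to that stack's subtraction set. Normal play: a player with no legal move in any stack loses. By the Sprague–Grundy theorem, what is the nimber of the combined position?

1

Stack A, S = {1, 6}:
G(0) = 0
G(1) = mex{0} = 1
G(2) = mex{1} = 0
G(3) = mex{0} = 1
G(4) = mex{1} = 0
G(5) = mex{0} = 1
G(6) = mex{1,0} = 2
G(7) = mex{2,1} = 0
G(8) = mex{0,0} = 1
G(9) = mex{1,1} = 0
G(10) = mex{0,0} = 1
G(11) = mex{1,1} = 0
G(12) = mex{0,2} = 1
G(13) = mex{1,0} = 2
G(14) = mex{2,1} = 0
G(15) = mex{0,0} = 1
G(16) = mex{1,1} = 0
G(17) = mex{0,0} = 1
G(18) = mex{1,1} = 0
G_A(18) = 0.
Stack B, S = {1, 3}:
G(0) = 0
G(1) = mex{0} = 1
G(2) = mex{1} = 0
G(3) = mex{0,0} = 1
G(4) = mex{1,1} = 0
G(5) = mex{0,0} = 1
G(6) = mex{1,1} = 0
G(7) = mex{0,0} = 1
G(8) = mex{1,1} = 0
G(9) = mex{0,0} = 1
G(10) = mex{1,1} = 0
G(11) = mex{0,0} = 1
G(12) = mex{1,1} = 0
G(13) = mex{0,0} = 1
G(14) = mex{1,1} = 0
G(15) = mex{0,0} = 1
G(16) = mex{1,1} = 0
G(17) = mex{0,0} = 1
G(18) = mex{1,1} = 0
G(19) = mex{0,0} = 1
G(20) = mex{1,1} = 0
G(21) = mex{0,0} = 1
G_B(21) = 1.
Combined Grundy value = 0 ⊕ 1 = 1.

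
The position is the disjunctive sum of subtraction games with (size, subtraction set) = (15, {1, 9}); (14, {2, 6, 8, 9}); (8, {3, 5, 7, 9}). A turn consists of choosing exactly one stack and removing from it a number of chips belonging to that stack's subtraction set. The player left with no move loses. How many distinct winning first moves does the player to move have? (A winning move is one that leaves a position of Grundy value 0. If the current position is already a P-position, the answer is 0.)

0

Stack A, S = {1, 9}:
G(0) = 0
G(1) = mex{0} = 1
G(2) = mex{1} = 0
G(3) = mex{0} = 1
G(4) = mex{1} = 0
G(5) = mex{0} = 1
G(6) = mex{1} = 0
G(7) = mex{0} = 1
G(8) = mex{1} = 0
G(9) = mex{0,0} = 1
G(10) = mex{1,1} = 0
G(11) = mex{0,0} = 1
G(12) = mex{1,1} = 0
G(13) = mex{0,0} = 1
G(14) = mex{1,1} = 0
G(15) = mex{0,0} = 1
G_A(15) = 1.
Stack B, S = {2, 6, 8, 9}:
G(0) = 0
G(1) = mex{} = 0
G(2) = mex{0} = 1
G(3) = mex{0} = 1
G(4) = mex{1} = 0
G(5) = mex{1} = 0
G(6) = mex{0,0} = 1
G(7) = mex{0,0} = 1
G(8) = mex{1,1,0} = 2
G(9) = mex{1,1,0,0} = 2
G(10) = mex{2,0,1,0} = 3
G(11) = mex{2,0,1,1} = 3
G(12) = mex{3,1,0,1} = 2
G(13) = mex{3,1,0,0} = 2
G(14) = mex{2,2,1,0} = 3
G_B(14) = 3.
Stack C, S = {3, 5, 7, 9}:
G(0) = 0
G(1) = mex{} = 0
G(2) = mex{} = 0
G(3) = mex{0} = 1
G(4) = mex{0} = 1
G(5) = mex{0,0} = 1
G(6) = mex{1,0} = 2
G(7) = mex{1,0,0} = 2
G(8) = mex{1,1,0} = 2
G_C(8) = 2.
Combined Grundy value = 1 ⊕ 3 ⊕ 2 = 0.
A winning move leaves total XOR = 0, i.e. changes one component's Grundy value g to g ⊕ X where X is the current total.
Stack A: target g' = 1⊕0 = 1, but every legal move changes the Grundy value (mex property), so 0 moves.
Stack B: target g' = 3⊕0 = 3, but every legal move changes the Grundy value (mex property), so 0 moves.
Stack C: target g' = 2⊕0 = 2, but every legal move changes the Grundy value (mex property), so 0 moves.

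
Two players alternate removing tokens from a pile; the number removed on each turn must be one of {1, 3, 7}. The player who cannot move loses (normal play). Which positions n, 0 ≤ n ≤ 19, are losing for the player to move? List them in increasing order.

0, 2, 4, 6, 8, 10, 12, 14, 16, 18

n :  0  1  2  3  4  5  6  7  8  9 10 11 12 13 14 15 16 17 18 19
G :  0  1  0  1  0  1  0  1  0  1  0  1  0  1  0  1  0  1  0  1
P-positions are exactly the n with G(n) = 0.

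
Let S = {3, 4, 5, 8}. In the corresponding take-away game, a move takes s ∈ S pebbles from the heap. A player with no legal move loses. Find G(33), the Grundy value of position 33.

G(0) = 0
G(1) = mex{} = 0
G(2) = mex{} = 0
G(3) = mex{0} = 1
G(4) = mex{0,0} = 1
G(5) = mex{0,0,0} = 1
G(6) = mex{1,0,0} = 2
G(7) = mex{1,1,0} = 2
G(8) = mex{1,1,1,0} = 2
G(9) = mex{2,1,1,0} = 3
G(10) = mex{2,2,1,0} = 3
G(11) = mex{2,2,2,1} = 0
G(12) = mex{3,2,2,1} = 0
G(13) = mex{3,3,2,1} = 0
G(14) = mex{0,3,3,2} = 1
G(15) = mex{0,0,3,2} = 1
G(16) = mex{0,0,0,2} = 1
G(17) = mex{1,0,0,3} = 2
G(18) = mex{1,1,0,3} = 2
G(19) = mex{1,1,1,0} = 2
G(20) = mex{2,1,1,0} = 3
G(21) = mex{2,2,1,0} = 3
G(22) = mex{2,2,2,1} = 0
G(23) = mex{3,2,2,1} = 0
G(24) = mex{3,3,2,1} = 0
G(25) = mex{0,3,3,2} = 1
G(26) = mex{0,0,3,2} = 1
G(27) = mex{0,0,0,2} = 1
G(28) = mex{1,0,0,3} = 2
G(29) = mex{1,1,0,3} = 2
G(30) = mex{1,1,1,0} = 2
G(31) = mex{2,1,1,0} = 3
G(32) = mex{2,2,1,0} = 3
G(33) = mex{2,2,2,1} = 0

0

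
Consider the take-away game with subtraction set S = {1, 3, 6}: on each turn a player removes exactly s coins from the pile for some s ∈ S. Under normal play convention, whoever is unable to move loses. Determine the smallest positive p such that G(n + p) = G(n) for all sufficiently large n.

n :  0  1  2  3  4  5  6  7  8  9 10 11 12 13 14 15 16 17 18 19
G :  0  1  0  1  0  1  2  3  2  0  1  0  1  0  1  2  3  2  0  1
G(n+9) = G(n) holds for n = 0,…,5 (a full window of length max(S) = 6), so the sequence is purely periodic with period 9.

9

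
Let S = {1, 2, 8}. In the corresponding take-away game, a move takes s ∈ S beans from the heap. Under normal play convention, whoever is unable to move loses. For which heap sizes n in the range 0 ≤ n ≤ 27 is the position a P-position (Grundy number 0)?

G(0) = 0
G(1) = mex{0} = 1
G(2) = mex{1,0} = 2
G(3) = mex{2,1} = 0
G(4) = mex{0,2} = 1
G(5) = mex{1,0} = 2
G(6) = mex{2,1} = 0
G(7) = mex{0,2} = 1
G(8) = mex{1,0,0} = 2
G(9) = mex{2,1,1} = 0
G(10) = mex{0,2,2} = 1
G(11) = mex{1,0,0} = 2
G(12) = mex{2,1,1} = 0
G(13) = mex{0,2,2} = 1
G(14) = mex{1,0,0} = 2
G(15) = mex{2,1,1} = 0
G(16) = mex{0,2,2} = 1
G(17) = mex{1,0,0} = 2
G(18) = mex{2,1,1} = 0
G(19) = mex{0,2,2} = 1
G(20) = mex{1,0,0} = 2
G(21) = mex{2,1,1} = 0
G(22) = mex{0,2,2} = 1
G(23) = mex{1,0,0} = 2
G(24) = mex{2,1,1} = 0
G(25) = mex{0,2,2} = 1
G(26) = mex{1,0,0} = 2
G(27) = mex{2,1,1} = 0
P-positions are exactly the n with G(n) = 0.

0, 3, 6, 9, 12, 15, 18, 21, 24, 27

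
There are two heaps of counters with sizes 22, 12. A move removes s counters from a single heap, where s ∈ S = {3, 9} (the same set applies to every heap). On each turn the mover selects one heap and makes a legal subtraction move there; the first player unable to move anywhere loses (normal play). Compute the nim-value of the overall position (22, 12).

1

All heaps use S = {3, 9}:
n :  0  1  2  3  4  5  6  7  8  9 10 11 12 13 14 15 16 17 18 19 20 21 22
G :  0  0  0  1  1  1  0  0  0  1  1  1  0  0  0  1  1  1  0  0  0  1  1
Heap A: G(22) = 1.
Heap B: G(12) = 0.
Combined Grundy value = 1 ⊕ 0 = 1.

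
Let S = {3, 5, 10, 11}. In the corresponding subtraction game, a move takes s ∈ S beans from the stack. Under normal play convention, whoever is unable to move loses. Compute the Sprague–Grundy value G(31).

G(0) = 0
G(1) = mex{} = 0
G(2) = mex{} = 0
G(3) = mex{0} = 1
G(4) = mex{0} = 1
G(5) = mex{0,0} = 1
G(6) = mex{1,0} = 2
G(7) = mex{1,0} = 2
G(8) = mex{1,1} = 0
G(9) = mex{2,1} = 0
G(10) = mex{2,1,0} = 3
G(11) = mex{0,2,0,0} = 1
G(12) = mex{0,2,0,0} = 1
G(13) = mex{3,0,1,0} = 2
G(14) = mex{1,0,1,1} = 2
G(15) = mex{1,3,1,1} = 0
G(16) = mex{2,1,2,1} = 0
G(17) = mex{2,1,2,2} = 0
G(18) = mex{0,2,0,2} = 1
G(19) = mex{0,2,0,0} = 1
G(20) = mex{0,0,3,0} = 1
G(21) = mex{1,0,1,3} = 2
G(22) = mex{1,0,1,1} = 2
G(23) = mex{1,1,2,1} = 0
G(24) = mex{2,1,2,2} = 0
G(25) = mex{2,1,0,2} = 3
G(26) = mex{0,2,0,0} = 1
G(27) = mex{0,2,0,0} = 1
G(28) = mex{3,0,1,0} = 2
G(29) = mex{1,0,1,1} = 2
G(30) = mex{1,3,1,1} = 0
G(31) = mex{2,1,2,1} = 0

0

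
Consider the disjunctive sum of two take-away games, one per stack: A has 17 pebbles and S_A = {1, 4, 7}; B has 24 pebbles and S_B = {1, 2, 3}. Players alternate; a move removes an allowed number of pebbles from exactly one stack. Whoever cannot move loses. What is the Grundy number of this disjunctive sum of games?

1

Stack A, S = {1, 4, 7}:
n :  0  1  2  3  4  5  6  7  8  9 10 11 12 13 14 15 16 17
G :  0  1  0  1  2  0  1  2  0  1  0  1  2  0  1  2  0  1
G_A(17) = 1.
Stack B, S = {1, 2, 3}:
n :  0  1  2  3  4  5  6  7  8  9 10 11 12 13 14 15 16 17 18 19 20 21 22 23 24
G :  0  1  2  3  0  1  2  3  0  1  2  3  0  1  2  3  0  1  2  3  0  1  2  3  0
G_B(24) = 0.
Combined Grundy value = 1 ⊕ 0 = 1.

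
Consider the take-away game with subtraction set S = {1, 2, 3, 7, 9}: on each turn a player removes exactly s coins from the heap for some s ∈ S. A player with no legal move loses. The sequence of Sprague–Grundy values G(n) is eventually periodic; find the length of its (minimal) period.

4

n :  0  1  2  3  4  5  6  7  8  9 10 11 12 13 14
G :  0  1  2  3  0  1  2  3  0  1  2  3  0  1  2
G(n+4) = G(n) holds for n = 0,…,8 (a full window of length max(S) = 9), so the sequence is purely periodic with period 4.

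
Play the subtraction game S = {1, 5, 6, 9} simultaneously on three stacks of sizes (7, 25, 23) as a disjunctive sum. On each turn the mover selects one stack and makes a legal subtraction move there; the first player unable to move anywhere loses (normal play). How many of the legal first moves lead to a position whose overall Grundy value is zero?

5

All stacks use S = {1, 5, 6, 9}:
G(0) = 0
G(1) = mex{0} = 1
G(2) = mex{1} = 0
G(3) = mex{0} = 1
G(4) = mex{1} = 0
G(5) = mex{0,0} = 1
G(6) = mex{1,1,0} = 2
G(7) = mex{2,0,1} = 3
G(8) = mex{3,1,0} = 2
G(9) = mex{2,0,1,0} = 3
G(10) = mex{3,1,0,1} = 2
G(11) = mex{2,2,1,0} = 3
G(12) = mex{3,3,2,1} = 0
G(13) = mex{0,2,3,0} = 1
G(14) = mex{1,3,2,1} = 0
G(15) = mex{0,2,3,2} = 1
G(16) = mex{1,3,2,3} = 0
G(17) = mex{0,0,3,2} = 1
G(18) = mex{1,1,0,3} = 2
G(19) = mex{2,0,1,2} = 3
G(20) = mex{3,1,0,3} = 2
G(21) = mex{2,0,1,0} = 3
G(22) = mex{3,1,0,1} = 2
G(23) = mex{2,2,1,0} = 3
G(24) = mex{3,3,2,1} = 0
G(25) = mex{0,2,3,0} = 1
Stack A: G(7) = 3.
Stack B: G(25) = 1.
Stack C: G(23) = 3.
Combined Grundy value = 3 ⊕ 1 ⊕ 3 = 1.
A winning move leaves total XOR = 0, i.e. changes one component's Grundy value g to g ⊕ X where X is the current total.
Stack A: need g' = 3⊕1 = 2. Options: 7−1→G=2, 7−5→G=0, 7−6→G=1. Hits: 1.
Stack B: need g' = 1⊕1 = 0. Options: 25−1→G=0, 25−5→G=2, 25−6→G=3, 25−9→G=0. Hits: 2.
Stack C: need g' = 3⊕1 = 2. Options: 23−1→G=2, 23−5→G=2, 23−6→G=1, 23−9→G=0. Hits: 2.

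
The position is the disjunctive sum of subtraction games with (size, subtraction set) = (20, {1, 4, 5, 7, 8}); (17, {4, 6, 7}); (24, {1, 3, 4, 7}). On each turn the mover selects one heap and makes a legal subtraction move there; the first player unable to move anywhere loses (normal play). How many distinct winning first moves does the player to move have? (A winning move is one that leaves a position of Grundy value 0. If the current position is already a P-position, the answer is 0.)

1

Heap A, S = {1, 4, 5, 7, 8}:
n :  0  1  2  3  4  5  6  7  8  9 10 11 12 13 14 15 16 17 18 19 20
G :  0  1  0  1  2  3  2  3  4  5  4  0  1  0  1  2  3  2  3  4  5
G_A(20) = 5.
Heap B, S = {4, 6, 7}:
G(0) = 0
G(1) = mex{} = 0
G(2) = mex{} = 0
G(3) = mex{} = 0
G(4) = mex{0} = 1
G(5) = mex{0} = 1
G(6) = mex{0,0} = 1
G(7) = mex{0,0,0} = 1
G(8) = mex{1,0,0} = 2
G(9) = mex{1,0,0} = 2
G(10) = mex{1,1,0} = 2
G(11) = mex{1,1,1} = 0
G(12) = mex{2,1,1} = 0
G(13) = mex{2,1,1} = 0
G(14) = mex{2,2,1} = 0
G(15) = mex{0,2,2} = 1
G(16) = mex{0,2,2} = 1
G(17) = mex{0,0,2} = 1
G_B(17) = 1.
Heap C, S = {1, 3, 4, 7}:
n :  0  1  2  3  4  5  6  7  8  9 10 11 12 13 14 15 16 17 18 19 20 21 22 23 24
G :  0  1  0  1  2  3  2  3  0  1  0  1  2  3  2  3  0  1  0  1  2  3  2  3  0
G_C(24) = 0.
Combined Grundy value = 5 ⊕ 1 ⊕ 0 = 4.
A winning move leaves total XOR = 0, i.e. changes one component's Grundy value g to g ⊕ X where X is the current total.
Heap A: need g' = 5⊕4 = 1. Options: 20−1→G=4, 20−4→G=3, 20−5→G=2, 20−7→G=0, 20−8→G=1. Hits: 1.
Heap B: need g' = 1⊕4 = 5. Options: 17−4→G=0, 17−6→G=0, 17−7→G=2. Hits: 0.
Heap C: need g' = 0⊕4 = 4. Options: 24−1→G=3, 24−3→G=3, 24−4→G=2, 24−7→G=1. Hits: 0.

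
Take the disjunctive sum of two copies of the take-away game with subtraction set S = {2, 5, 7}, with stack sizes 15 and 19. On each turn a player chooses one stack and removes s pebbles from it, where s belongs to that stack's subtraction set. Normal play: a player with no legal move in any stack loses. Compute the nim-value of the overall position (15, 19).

2

All stacks use S = {2, 5, 7}:
n :  0  1  2  3  4  5  6  7  8  9 10 11 12 13 14 15 16 17 18 19
G :  0  0  1  1  0  2  1  3  2  2  0  3  1  0  0  1  1  2  2  3
Stack A: G(15) = 1.
Stack B: G(19) = 3.
Combined Grundy value = 1 ⊕ 3 = 2.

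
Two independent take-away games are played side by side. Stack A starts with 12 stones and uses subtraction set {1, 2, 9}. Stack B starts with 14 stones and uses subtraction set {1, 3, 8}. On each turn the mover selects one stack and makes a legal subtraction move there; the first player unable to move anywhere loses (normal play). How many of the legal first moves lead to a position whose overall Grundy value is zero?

1

Stack A, S = {1, 2, 9}:
G(0) = 0
G(1) = mex{0} = 1
G(2) = mex{1,0} = 2
G(3) = mex{2,1} = 0
G(4) = mex{0,2} = 1
G(5) = mex{1,0} = 2
G(6) = mex{2,1} = 0
G(7) = mex{0,2} = 1
G(8) = mex{1,0} = 2
G(9) = mex{2,1,0} = 3
G(10) = mex{3,2,1} = 0
G(11) = mex{0,3,2} = 1
G(12) = mex{1,0,0} = 2
G_A(12) = 2.
Stack B, S = {1, 3, 8}:
n :  0  1  2  3  4  5  6  7  8  9 10 11 12 13 14
G :  0  1  0  1  0  1  0  1  2  3  2  0  1  0  1
G_B(14) = 1.
Combined Grundy value = 2 ⊕ 1 = 3.
A winning move leaves total XOR = 0, i.e. changes one component's Grundy value g to g ⊕ X where X is the current total.
Stack A: need g' = 2⊕3 = 1. Options: 12−1→G=1, 12−2→G=0, 12−9→G=0. Hits: 1.
Stack B: need g' = 1⊕3 = 2. Options: 14−1→G=0, 14−3→G=0, 14−8→G=0. Hits: 0.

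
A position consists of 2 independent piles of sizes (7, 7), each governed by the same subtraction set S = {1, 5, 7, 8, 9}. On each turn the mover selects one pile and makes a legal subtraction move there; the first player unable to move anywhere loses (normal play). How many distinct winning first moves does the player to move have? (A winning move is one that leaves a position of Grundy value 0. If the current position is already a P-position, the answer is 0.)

All piles use S = {1, 5, 7, 8, 9}:
n : 0 1 2 3 4 5 6 7
G : 0 1 0 1 0 1 0 1
Pile A: G(7) = 1.
Pile B: G(7) = 1.
Combined Grundy value = 1 ⊕ 1 = 0.
A winning move leaves total XOR = 0, i.e. changes one component's Grundy value g to g ⊕ X where X is the current total.
Pile A: target g' = 1⊕0 = 1, but every legal move changes the Grundy value (mex property), so 0 moves.
Pile B: target g' = 1⊕0 = 1, but every legal move changes the Grundy value (mex property), so 0 moves.

0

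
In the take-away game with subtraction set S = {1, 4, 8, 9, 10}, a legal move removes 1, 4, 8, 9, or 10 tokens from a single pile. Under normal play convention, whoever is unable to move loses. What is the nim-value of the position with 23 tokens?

n :  0  1  2  3  4  5  6  7  8  9 10 11 12 13 14 15 16 17 18 19 20 21 22 23
G :  0  1  0  1  2  0  1  0  1  2  3  2  3  4  5  3  2  3  0  1  0  1  2  0

0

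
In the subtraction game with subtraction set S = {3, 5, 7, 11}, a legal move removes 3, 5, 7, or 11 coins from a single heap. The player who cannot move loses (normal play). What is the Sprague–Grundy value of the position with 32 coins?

0

G(0) = 0
G(1) = mex{} = 0
G(2) = mex{} = 0
G(3) = mex{0} = 1
G(4) = mex{0} = 1
G(5) = mex{0,0} = 1
G(6) = mex{1,0} = 2
G(7) = mex{1,0,0} = 2
G(8) = mex{1,1,0} = 2
G(9) = mex{2,1,0} = 3
G(10) = mex{2,1,1} = 0
G(11) = mex{2,2,1,0} = 3
G(12) = mex{3,2,1,0} = 4
G(13) = mex{0,2,2,0} = 1
G(14) = mex{3,3,2,1} = 0
G(15) = mex{4,0,2,1} = 3
G(16) = mex{1,3,3,1} = 0
G(17) = mex{0,4,0,2} = 1
G(18) = mex{3,1,3,2} = 0
G(19) = mex{0,0,4,2} = 1
G(20) = mex{1,3,1,3} = 0
G(21) = mex{0,0,0,0} = 1
G(22) = mex{1,1,3,3} = 0
G(23) = mex{0,0,0,4} = 1
G(24) = mex{1,1,1,1} = 0
G(25) = mex{0,0,0,0} = 1
G(26) = mex{1,1,1,3} = 0
G(27) = mex{0,0,0,0} = 1
G(28) = mex{1,1,1,1} = 0
G(29) = mex{0,0,0,0} = 1
G(30) = mex{1,1,1,1} = 0
G(31) = mex{0,0,0,0} = 1
G(32) = mex{1,1,1,1} = 0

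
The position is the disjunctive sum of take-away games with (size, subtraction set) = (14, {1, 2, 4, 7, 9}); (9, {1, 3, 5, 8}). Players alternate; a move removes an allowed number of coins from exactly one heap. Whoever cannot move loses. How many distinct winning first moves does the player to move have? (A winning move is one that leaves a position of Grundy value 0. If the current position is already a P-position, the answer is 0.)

Heap A, S = {1, 2, 4, 7, 9}:
G(0) = 0
G(1) = mex{0} = 1
G(2) = mex{1,0} = 2
G(3) = mex{2,1} = 0
G(4) = mex{0,2,0} = 1
G(5) = mex{1,0,1} = 2
G(6) = mex{2,1,2} = 0
G(7) = mex{0,2,0,0} = 1
G(8) = mex{1,0,1,1} = 2
G(9) = mex{2,1,2,2,0} = 3
G(10) = mex{3,2,0,0,1} = 4
G(11) = mex{4,3,1,1,2} = 0
G(12) = mex{0,4,2,2,0} = 1
G(13) = mex{1,0,3,0,1} = 2
G(14) = mex{2,1,4,1,2} = 0
G_A(14) = 0.
Heap B, S = {1, 3, 5, 8}:
G(0) = 0
G(1) = mex{0} = 1
G(2) = mex{1} = 0
G(3) = mex{0,0} = 1
G(4) = mex{1,1} = 0
G(5) = mex{0,0,0} = 1
G(6) = mex{1,1,1} = 0
G(7) = mex{0,0,0} = 1
G(8) = mex{1,1,1,0} = 2
G(9) = mex{2,0,0,1} = 3
G_B(9) = 3.
Combined Grundy value = 0 ⊕ 3 = 3.
A winning move leaves total XOR = 0, i.e. changes one component's Grundy value g to g ⊕ X where X is the current total.
Heap A: need g' = 0⊕3 = 3. Options: 14−1→G=2, 14−2→G=1, 14−4→G=4, 14−7→G=1, 14−9→G=2. Hits: 0.
Heap B: need g' = 3⊕3 = 0. Options: 9−1→G=2, 9−3→G=0, 9−5→G=0, 9−8→G=1. Hits: 2.

2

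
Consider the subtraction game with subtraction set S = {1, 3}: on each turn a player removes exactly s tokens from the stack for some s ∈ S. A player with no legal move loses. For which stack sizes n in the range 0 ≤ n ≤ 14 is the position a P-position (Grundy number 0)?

0, 2, 4, 6, 8, 10, 12, 14

G(0) = 0
G(1) = mex{0} = 1
G(2) = mex{1} = 0
G(3) = mex{0,0} = 1
G(4) = mex{1,1} = 0
G(5) = mex{0,0} = 1
G(6) = mex{1,1} = 0
G(7) = mex{0,0} = 1
G(8) = mex{1,1} = 0
G(9) = mex{0,0} = 1
G(10) = mex{1,1} = 0
G(11) = mex{0,0} = 1
G(12) = mex{1,1} = 0
G(13) = mex{0,0} = 1
G(14) = mex{1,1} = 0
P-positions are exactly the n with G(n) = 0.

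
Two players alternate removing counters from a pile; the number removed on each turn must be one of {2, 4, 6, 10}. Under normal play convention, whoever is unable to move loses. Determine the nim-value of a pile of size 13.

G(0) = 0
G(1) = mex{} = 0
G(2) = mex{0} = 1
G(3) = mex{0} = 1
G(4) = mex{1,0} = 2
G(5) = mex{1,0} = 2
G(6) = mex{2,1,0} = 3
G(7) = mex{2,1,0} = 3
G(8) = mex{3,2,1} = 0
G(9) = mex{3,2,1} = 0
G(10) = mex{0,3,2,0} = 1
G(11) = mex{0,3,2,0} = 1
G(12) = mex{1,0,3,1} = 2
G(13) = mex{1,0,3,1} = 2

2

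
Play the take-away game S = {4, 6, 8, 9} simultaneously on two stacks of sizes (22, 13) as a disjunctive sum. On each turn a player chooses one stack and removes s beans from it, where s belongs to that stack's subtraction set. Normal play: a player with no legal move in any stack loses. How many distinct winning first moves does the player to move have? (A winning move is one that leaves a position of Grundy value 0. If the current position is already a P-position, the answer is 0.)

4

All stacks use S = {4, 6, 8, 9}:
n :  0  1  2  3  4  5  6  7  8  9 10 11 12 13 14 15 16 17 18 19 20 21 22
G :  0  0  0  0  1  1  1  1  2  2  2  2  3  0  0  0  0  1  1  1  1  2  2
Stack A: G(22) = 2.
Stack B: G(13) = 0.
Combined Grundy value = 2 ⊕ 0 = 2.
A winning move leaves total XOR = 0, i.e. changes one component's Grundy value g to g ⊕ X where X is the current total.
Stack A: need g' = 2⊕2 = 0. Options: 22−4→G=1, 22−6→G=0, 22−8→G=0, 22−9→G=0. Hits: 3.
Stack B: need g' = 0⊕2 = 2. Options: 13−4→G=2, 13−6→G=1, 13−8→G=1, 13−9→G=1. Hits: 1.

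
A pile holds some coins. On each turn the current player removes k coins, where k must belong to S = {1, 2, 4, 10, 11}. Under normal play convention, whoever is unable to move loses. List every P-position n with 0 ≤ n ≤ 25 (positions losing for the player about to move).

0, 3, 6, 9, 12, 15, 18, 21, 24

n :  0  1  2  3  4  5  6  7  8  9 10 11 12 13 14 15 16 17 18 19 20 21 22 23 24 25
G :  0  1  2  0  1  2  0  1  2  0  1  2  0  1  2  0  1  2  0  1  2  0  1  2  0  1
P-positions are exactly the n with G(n) = 0.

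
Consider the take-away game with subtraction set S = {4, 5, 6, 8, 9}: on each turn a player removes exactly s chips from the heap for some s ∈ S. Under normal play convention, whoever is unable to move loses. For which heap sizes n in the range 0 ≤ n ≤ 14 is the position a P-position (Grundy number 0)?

n :  0  1  2  3  4  5  6  7  8  9 10 11 12 13 14
G :  0  0  0  0  1  1  1  1  2  2  2  2  3  0  0
P-positions are exactly the n with G(n) = 0.

0, 1, 2, 3, 13, 14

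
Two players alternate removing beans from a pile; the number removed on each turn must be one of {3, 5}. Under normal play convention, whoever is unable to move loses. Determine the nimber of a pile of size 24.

G(0) = 0
G(1) = mex{} = 0
G(2) = mex{} = 0
G(3) = mex{0} = 1
G(4) = mex{0} = 1
G(5) = mex{0,0} = 1
G(6) = mex{1,0} = 2
G(7) = mex{1,0} = 2
G(8) = mex{1,1} = 0
G(9) = mex{2,1} = 0
G(10) = mex{2,1} = 0
G(11) = mex{0,2} = 1
G(12) = mex{0,2} = 1
G(13) = mex{0,0} = 1
G(14) = mex{1,0} = 2
G(15) = mex{1,0} = 2
G(16) = mex{1,1} = 0
G(17) = mex{2,1} = 0
G(18) = mex{2,1} = 0
G(19) = mex{0,2} = 1
G(20) = mex{0,2} = 1
G(21) = mex{0,0} = 1
G(22) = mex{1,0} = 2
G(23) = mex{1,0} = 2
G(24) = mex{1,1} = 0

0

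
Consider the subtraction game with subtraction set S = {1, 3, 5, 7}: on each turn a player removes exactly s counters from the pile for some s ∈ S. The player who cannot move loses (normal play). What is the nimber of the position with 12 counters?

G(0) = 0
G(1) = mex{0} = 1
G(2) = mex{1} = 0
G(3) = mex{0,0} = 1
G(4) = mex{1,1} = 0
G(5) = mex{0,0,0} = 1
G(6) = mex{1,1,1} = 0
G(7) = mex{0,0,0,0} = 1
G(8) = mex{1,1,1,1} = 0
G(9) = mex{0,0,0,0} = 1
G(10) = mex{1,1,1,1} = 0
G(11) = mex{0,0,0,0} = 1
G(12) = mex{1,1,1,1} = 0

0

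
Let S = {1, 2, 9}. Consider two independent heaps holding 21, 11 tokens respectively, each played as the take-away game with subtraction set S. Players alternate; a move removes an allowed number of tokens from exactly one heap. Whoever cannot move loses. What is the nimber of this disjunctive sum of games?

All heaps use S = {1, 2, 9}:
G(0) = 0
G(1) = mex{0} = 1
G(2) = mex{1,0} = 2
G(3) = mex{2,1} = 0
G(4) = mex{0,2} = 1
G(5) = mex{1,0} = 2
G(6) = mex{2,1} = 0
G(7) = mex{0,2} = 1
G(8) = mex{1,0} = 2
G(9) = mex{2,1,0} = 3
G(10) = mex{3,2,1} = 0
G(11) = mex{0,3,2} = 1
G(12) = mex{1,0,0} = 2
G(13) = mex{2,1,1} = 0
G(14) = mex{0,2,2} = 1
G(15) = mex{1,0,0} = 2
G(16) = mex{2,1,1} = 0
G(17) = mex{0,2,2} = 1
G(18) = mex{1,0,3} = 2
G(19) = mex{2,1,0} = 3
G(20) = mex{3,2,1} = 0
G(21) = mex{0,3,2} = 1
Heap A: G(21) = 1.
Heap B: G(11) = 1.
Combined Grundy value = 1 ⊕ 1 = 0.

0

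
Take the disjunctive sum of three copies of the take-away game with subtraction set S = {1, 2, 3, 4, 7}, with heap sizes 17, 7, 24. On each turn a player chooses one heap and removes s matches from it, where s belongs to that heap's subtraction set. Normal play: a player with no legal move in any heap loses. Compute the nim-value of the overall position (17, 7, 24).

4

All heaps use S = {1, 2, 3, 4, 7}:
G(0) = 0
G(1) = mex{0} = 1
G(2) = mex{1,0} = 2
G(3) = mex{2,1,0} = 3
G(4) = mex{3,2,1,0} = 4
G(5) = mex{4,3,2,1} = 0
G(6) = mex{0,4,3,2} = 1
G(7) = mex{1,0,4,3,0} = 2
G(8) = mex{2,1,0,4,1} = 3
G(9) = mex{3,2,1,0,2} = 4
G(10) = mex{4,3,2,1,3} = 0
G(11) = mex{0,4,3,2,4} = 1
G(12) = mex{1,0,4,3,0} = 2
G(13) = mex{2,1,0,4,1} = 3
G(14) = mex{3,2,1,0,2} = 4
G(15) = mex{4,3,2,1,3} = 0
G(16) = mex{0,4,3,2,4} = 1
G(17) = mex{1,0,4,3,0} = 2
G(18) = mex{2,1,0,4,1} = 3
G(19) = mex{3,2,1,0,2} = 4
G(20) = mex{4,3,2,1,3} = 0
G(21) = mex{0,4,3,2,4} = 1
G(22) = mex{1,0,4,3,0} = 2
G(23) = mex{2,1,0,4,1} = 3
G(24) = mex{3,2,1,0,2} = 4
Heap A: G(17) = 2.
Heap B: G(7) = 2.
Heap C: G(24) = 4.
Combined Grundy value = 2 ⊕ 2 ⊕ 4 = 4.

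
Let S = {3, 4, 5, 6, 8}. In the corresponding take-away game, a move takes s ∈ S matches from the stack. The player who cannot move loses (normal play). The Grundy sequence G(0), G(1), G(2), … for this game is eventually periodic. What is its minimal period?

n :  0  1  2  3  4  5  6  7  8  9 10 11 12 13 14 15 16 17 18 19 20 21 22 23
G :  0  0  0  1  1  1  2  2  2  3  3  0  0  0  1  1  1  2  2  2  3  3  0  0
G(n+11) = G(n) holds for n = 0,…,7 (a full window of length max(S) = 8), so the sequence is purely periodic with period 11.

11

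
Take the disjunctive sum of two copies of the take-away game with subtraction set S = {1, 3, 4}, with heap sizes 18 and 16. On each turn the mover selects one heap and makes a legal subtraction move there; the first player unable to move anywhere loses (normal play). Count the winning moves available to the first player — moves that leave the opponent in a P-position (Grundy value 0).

All heaps use S = {1, 3, 4}:
n :  0  1  2  3  4  5  6  7  8  9 10 11 12 13 14 15 16 17 18
G :  0  1  0  1  2  3  2  0  1  0  1  2  3  2  0  1  0  1  2
Heap A: G(18) = 2.
Heap B: G(16) = 0.
Combined Grundy value = 2 ⊕ 0 = 2.
A winning move leaves total XOR = 0, i.e. changes one component's Grundy value g to g ⊕ X where X is the current total.
Heap A: need g' = 2⊕2 = 0. Options: 18−1→G=1, 18−3→G=1, 18−4→G=0. Hits: 1.
Heap B: need g' = 0⊕2 = 2. Options: 16−1→G=1, 16−3→G=2, 16−4→G=3. Hits: 1.

2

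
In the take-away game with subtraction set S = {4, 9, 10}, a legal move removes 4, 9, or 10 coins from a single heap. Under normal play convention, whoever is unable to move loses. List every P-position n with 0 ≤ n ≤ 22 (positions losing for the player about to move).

0, 1, 2, 3, 8, 14, 15, 16, 21, 22

n :  0  1  2  3  4  5  6  7  8  9 10 11 12 13 14 15 16 17 18 19 20 21 22
G :  0  0  0  0  1  1  1  1  0  2  2  2  1  3  0  0  0  2  1  1  1  0  0
P-positions are exactly the n with G(n) = 0.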